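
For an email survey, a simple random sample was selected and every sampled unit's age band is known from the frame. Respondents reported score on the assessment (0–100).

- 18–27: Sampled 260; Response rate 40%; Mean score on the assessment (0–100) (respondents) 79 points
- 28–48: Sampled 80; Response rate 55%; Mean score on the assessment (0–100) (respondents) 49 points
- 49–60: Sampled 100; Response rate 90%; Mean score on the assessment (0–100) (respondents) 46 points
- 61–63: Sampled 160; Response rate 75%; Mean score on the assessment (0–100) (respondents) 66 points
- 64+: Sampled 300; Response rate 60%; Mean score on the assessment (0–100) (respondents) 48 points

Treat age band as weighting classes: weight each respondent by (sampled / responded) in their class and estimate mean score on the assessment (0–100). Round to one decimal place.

Inverse-response-rate weighting restores each class to its sampled count, so class totals weight by n_sampled:
  18–27: 260 × 79 = 20,540
  28–48: 80 × 49 = 3920
  49–60: 100 × 46 = 4600
  61–63: 160 × 66 = 10,560
  64+: 300 × 48 = 14,400
Adjusted estimate = 54,020 / 900 = 60.0222 → 60.0.

60.0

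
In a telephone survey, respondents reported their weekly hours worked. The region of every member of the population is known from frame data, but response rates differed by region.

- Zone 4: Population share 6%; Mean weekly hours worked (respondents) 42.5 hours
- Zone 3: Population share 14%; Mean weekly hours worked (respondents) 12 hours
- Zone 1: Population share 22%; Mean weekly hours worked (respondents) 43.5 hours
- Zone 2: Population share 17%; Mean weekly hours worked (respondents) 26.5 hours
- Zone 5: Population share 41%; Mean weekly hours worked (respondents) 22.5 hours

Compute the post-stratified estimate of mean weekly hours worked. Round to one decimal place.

Each cell contributes population-share × respondent value:
  Zone 4: 0.06 × 42.5 = 2.55
  Zone 3: 0.14 × 12 = 1.68
  Zone 1: 0.22 × 43.5 = 9.57
  Zone 2: 0.17 × 26.5 = 4.505
  Zone 5: 0.41 × 22.5 = 9.225
Post-stratified estimate = 27.53 → 27.5.

27.5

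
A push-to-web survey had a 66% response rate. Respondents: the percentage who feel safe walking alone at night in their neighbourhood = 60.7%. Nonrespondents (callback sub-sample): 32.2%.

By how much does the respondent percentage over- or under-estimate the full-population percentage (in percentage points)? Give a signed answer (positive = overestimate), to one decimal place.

Nonresponse fraction = 1 − 0.66 = 0.34.
Bias = (nonresponse fraction) × (respondent percentage − nonrespondent percentage)
     = 0.34 × (60.7 − 32.2) = 0.34 × 28.5 = 9.69.

+9.7 percentage points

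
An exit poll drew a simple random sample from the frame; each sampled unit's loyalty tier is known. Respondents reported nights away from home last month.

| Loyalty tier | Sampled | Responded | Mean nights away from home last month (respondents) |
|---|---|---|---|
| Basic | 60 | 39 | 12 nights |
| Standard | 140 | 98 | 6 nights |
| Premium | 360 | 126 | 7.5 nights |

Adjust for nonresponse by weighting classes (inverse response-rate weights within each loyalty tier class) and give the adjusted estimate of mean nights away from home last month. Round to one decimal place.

Class response rates: Basic 39/60 = 65%, Standard 98/140 = 70%, Premium 126/360 = 35%.
Each respondent's weight = sampled/responded in their class; summing within a class gives n_sampled, so:
  Basic: 60 × 12 = 720
  Standard: 140 × 6 = 840
  Premium: 360 × 7.5 = 2700
Adjusted estimate = 4260 / 560 = 7.60714 → 7.6.

7.6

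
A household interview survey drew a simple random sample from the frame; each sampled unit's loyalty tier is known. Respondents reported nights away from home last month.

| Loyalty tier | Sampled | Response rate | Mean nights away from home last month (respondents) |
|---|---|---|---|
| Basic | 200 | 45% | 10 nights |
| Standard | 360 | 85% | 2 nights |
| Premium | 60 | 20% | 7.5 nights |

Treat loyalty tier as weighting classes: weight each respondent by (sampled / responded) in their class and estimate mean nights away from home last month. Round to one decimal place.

Weighting each respondent by the inverse class response rate inflates each class back to its sampled size, so the class weight is n_sampled:
  Basic: 200 × 10 = 2000
  Standard: 360 × 2 = 720
  Premium: 60 × 7.5 = 450
Adjusted estimate = 3170 / 620 = 5.1129 → 5.1.

5.1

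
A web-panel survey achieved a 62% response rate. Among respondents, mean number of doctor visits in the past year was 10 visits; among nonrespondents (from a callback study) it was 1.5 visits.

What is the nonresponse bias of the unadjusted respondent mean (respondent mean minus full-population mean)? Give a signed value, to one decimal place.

+3.2

Nonresponse fraction = 1 − 0.62 = 0.38.
Bias = (nonresponse fraction) × (respondent mean − nonrespondent mean)
     = 0.38 × (10 − 1.5) = 0.38 × 8.5 = 3.23.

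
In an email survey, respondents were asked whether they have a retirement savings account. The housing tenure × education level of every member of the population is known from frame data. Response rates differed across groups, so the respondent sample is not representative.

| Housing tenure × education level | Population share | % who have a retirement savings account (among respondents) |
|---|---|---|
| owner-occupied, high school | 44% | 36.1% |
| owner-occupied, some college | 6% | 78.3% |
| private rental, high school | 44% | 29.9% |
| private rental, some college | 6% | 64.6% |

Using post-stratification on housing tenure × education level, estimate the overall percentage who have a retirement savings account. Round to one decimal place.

Post-stratification weights by population share, not respondent share:
  owner-occupied, high school: 0.44 × 36.1 = 15.884
  owner-occupied, some college: 0.06 × 78.3 = 4.698
  private rental, high school: 0.44 × 29.9 = 13.156
  private rental, some college: 0.06 × 64.6 = 3.876
Post-stratified estimate = 37.614 → 37.6%.

37.6%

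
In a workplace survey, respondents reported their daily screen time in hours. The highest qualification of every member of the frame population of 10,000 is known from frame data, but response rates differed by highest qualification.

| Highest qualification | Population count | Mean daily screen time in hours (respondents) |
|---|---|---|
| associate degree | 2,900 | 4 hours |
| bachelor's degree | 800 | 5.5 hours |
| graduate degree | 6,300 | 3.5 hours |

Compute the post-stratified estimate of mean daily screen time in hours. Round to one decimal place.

Weight each group's respondent value by its population share:
  associate degree: (2,900/10,000) × 4 = 1.16
  bachelor's degree: (800/10,000) × 5.5 = 0.44
  graduate degree: (6,300/10,000) × 3.5 = 2.205
Post-stratified estimate = 3.805 → 3.8.

3.8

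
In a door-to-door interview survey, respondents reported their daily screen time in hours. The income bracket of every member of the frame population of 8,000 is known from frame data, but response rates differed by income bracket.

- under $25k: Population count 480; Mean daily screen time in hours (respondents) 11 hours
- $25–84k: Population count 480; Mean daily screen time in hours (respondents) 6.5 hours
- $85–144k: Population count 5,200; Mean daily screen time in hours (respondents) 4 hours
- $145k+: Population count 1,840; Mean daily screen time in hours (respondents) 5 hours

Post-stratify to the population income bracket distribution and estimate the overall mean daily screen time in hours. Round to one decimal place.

Reweight to the known income bracket distribution:
  under $25k: (480/8,000) × 11 = 0.66
  $25–84k: (480/8,000) × 6.5 = 0.39
  $85–144k: (5,200/8,000) × 4 = 2.6
  $145k+: (1,840/8,000) × 5 = 1.15
Post-stratified estimate = 4.8 → 4.8.

4.8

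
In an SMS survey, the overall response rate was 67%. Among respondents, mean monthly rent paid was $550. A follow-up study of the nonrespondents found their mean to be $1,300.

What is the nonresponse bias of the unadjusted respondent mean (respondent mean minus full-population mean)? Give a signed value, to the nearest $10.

-$250

Nonresponse fraction = 1 − 0.67 = 0.33.
Bias = (nonresponse fraction) × (respondent mean − nonrespondent mean)
     = 0.33 × (550 − 1300) = 0.33 × -750 = -247.5.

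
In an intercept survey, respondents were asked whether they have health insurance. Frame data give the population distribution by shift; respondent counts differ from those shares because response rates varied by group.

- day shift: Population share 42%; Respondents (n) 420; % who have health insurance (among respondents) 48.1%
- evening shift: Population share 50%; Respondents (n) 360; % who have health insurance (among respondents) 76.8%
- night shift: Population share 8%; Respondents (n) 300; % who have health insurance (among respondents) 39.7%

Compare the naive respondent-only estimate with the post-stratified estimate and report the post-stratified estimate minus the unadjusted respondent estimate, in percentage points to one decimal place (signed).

Unadjusted (pooled respondent) estimate weights by respondent counts:
  (420/1080)×48.1 + (360/1080)×76.8 + (300/1080)×39.7 = 55.3333%
Post-stratified estimate weights by population shares:
  0.42×48.1 + 0.5×76.8 + 0.08×39.7 = 61.778%
Difference = 61.778 − 55.3333 = 6.4447 pp.

+6.4 percentage points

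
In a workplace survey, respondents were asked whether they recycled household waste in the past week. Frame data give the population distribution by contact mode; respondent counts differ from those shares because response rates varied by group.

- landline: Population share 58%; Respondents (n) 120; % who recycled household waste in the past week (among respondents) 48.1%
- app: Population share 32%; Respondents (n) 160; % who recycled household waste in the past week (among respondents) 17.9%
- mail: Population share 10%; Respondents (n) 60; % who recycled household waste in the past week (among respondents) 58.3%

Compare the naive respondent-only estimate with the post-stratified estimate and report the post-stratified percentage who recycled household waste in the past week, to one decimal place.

39.5%

Without adjustment, the pooled respondent share is:
  (120/340)×48.1 + (160/340)×17.9 + (60/340)×58.3 = 35.6882%
Reweighting by population contact mode shares:
  0.58×48.1 + 0.32×17.9 + 0.1×58.3 = 39.456%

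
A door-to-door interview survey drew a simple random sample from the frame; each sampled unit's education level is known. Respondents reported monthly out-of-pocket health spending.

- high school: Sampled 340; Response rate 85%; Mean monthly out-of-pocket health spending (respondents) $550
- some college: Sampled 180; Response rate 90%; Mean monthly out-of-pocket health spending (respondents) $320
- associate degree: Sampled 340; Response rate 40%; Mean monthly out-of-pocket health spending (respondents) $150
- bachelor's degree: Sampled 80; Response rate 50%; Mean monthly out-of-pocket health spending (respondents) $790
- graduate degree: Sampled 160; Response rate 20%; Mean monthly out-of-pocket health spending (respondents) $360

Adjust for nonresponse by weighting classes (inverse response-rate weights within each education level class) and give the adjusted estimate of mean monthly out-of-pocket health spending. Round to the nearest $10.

Weighting each respondent by the inverse class response rate inflates each class back to its sampled size, so the class weight is n_sampled:
  high school: 340 × 550 = 187,000
  some college: 180 × 320 = 57,600
  associate degree: 340 × 150 = 51,000
  bachelor's degree: 80 × 790 = 63,200
  graduate degree: 160 × 360 = 57,600
Adjusted estimate = 416,400 / 1,100 = 378.545 → $380.

$380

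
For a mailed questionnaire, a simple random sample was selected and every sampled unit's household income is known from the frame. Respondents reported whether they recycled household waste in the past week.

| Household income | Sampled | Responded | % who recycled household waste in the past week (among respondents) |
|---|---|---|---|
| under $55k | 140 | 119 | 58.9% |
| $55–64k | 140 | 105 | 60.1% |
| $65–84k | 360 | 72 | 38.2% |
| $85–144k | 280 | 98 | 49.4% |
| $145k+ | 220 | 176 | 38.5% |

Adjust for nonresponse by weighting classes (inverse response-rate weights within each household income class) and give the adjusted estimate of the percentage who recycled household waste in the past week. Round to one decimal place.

46.2%

Response rates by class: under $55k 119/140 = 85%, $55–64k 105/140 = 75%, $65–84k 72/360 = 20%, $85–144k 98/280 = 35%, $145k+ 176/220 = 80%.
Weighting each respondent by the inverse class response rate inflates each class back to its sampled size, so the class weight is n_sampled:
  under $55k: 140 × 58.9 = 8246
  $55–64k: 140 × 60.1 = 8414
  $65–84k: 360 × 38.2 = 13752
  $85–144k: 280 × 49.4 = 13,832
  $145k+: 220 × 38.5 = 8470
Adjusted estimate = 52,714 / 1,140 = 46.2404 → 46.2%.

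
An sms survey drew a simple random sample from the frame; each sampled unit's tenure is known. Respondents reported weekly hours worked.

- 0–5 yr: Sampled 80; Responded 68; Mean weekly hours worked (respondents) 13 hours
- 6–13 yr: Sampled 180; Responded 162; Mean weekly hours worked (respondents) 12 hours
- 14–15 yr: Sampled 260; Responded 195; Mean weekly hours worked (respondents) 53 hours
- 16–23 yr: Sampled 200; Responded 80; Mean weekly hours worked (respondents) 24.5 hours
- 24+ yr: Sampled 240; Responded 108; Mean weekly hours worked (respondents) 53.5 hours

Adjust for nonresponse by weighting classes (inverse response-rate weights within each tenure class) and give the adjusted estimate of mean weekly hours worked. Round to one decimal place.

Response rates by class: 0–5 yr 68/80 = 85%, 6–13 yr 162/180 = 90%, 14–15 yr 195/260 = 75%, 16–23 yr 80/200 = 40%, 24+ yr 108/240 = 45%.
Weighting each respondent by the inverse class response rate inflates each class back to its sampled size, so the class weight is n_sampled:
  0–5 yr: 80 × 13 = 1040
  6–13 yr: 180 × 12 = 2160
  14–15 yr: 260 × 53 = 13,780
  16–23 yr: 200 × 24.5 = 4900
  24+ yr: 240 × 53.5 = 12,840
Adjusted estimate = 34,720 / 960 = 36.1667 → 36.2.

36.2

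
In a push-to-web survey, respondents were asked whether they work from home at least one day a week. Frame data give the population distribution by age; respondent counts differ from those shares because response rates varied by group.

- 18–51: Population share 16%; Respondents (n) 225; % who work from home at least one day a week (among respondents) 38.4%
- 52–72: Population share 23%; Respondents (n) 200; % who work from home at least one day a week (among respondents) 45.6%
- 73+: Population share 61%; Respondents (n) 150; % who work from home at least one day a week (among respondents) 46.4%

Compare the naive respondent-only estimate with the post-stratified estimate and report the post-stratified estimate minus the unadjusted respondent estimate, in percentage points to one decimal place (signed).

+1.9 percentage points

Naive respondent-only estimate (weights = respondent counts):
  (225/575)×38.4 + (200/575)×45.6 + (150/575)×46.4 = 42.9913%
Post-stratifying to population shares instead:
  0.16×38.4 + 0.23×45.6 + 0.61×46.4 = 44.936%
Difference = 44.936 − 42.9913 = 1.9447 pp.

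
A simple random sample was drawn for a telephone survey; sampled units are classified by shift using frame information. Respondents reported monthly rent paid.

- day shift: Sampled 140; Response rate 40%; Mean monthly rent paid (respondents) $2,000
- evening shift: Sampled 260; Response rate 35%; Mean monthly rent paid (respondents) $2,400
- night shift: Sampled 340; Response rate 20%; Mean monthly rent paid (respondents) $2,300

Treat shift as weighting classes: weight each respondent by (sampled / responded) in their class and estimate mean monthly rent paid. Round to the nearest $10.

Inverse-response-rate weighting restores each class to its sampled count, so class totals weight by n_sampled:
  day shift: 140 × 2000 = 280,000
  evening shift: 260 × 2400 = 624,000
  night shift: 340 × 2300 = 782,000
Adjusted estimate = 1,686,000 / 740 = 2278.38 → $2,280.

$2,280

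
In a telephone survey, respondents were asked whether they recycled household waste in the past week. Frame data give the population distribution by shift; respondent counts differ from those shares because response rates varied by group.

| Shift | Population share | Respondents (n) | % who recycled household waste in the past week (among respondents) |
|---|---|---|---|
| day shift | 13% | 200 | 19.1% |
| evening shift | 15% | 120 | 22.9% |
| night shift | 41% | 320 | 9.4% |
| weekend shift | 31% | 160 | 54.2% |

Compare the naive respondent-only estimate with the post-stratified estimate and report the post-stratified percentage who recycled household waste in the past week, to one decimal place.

Without adjustment, the pooled respondent share is:
  (200/800)×19.1 + (120/800)×22.9 + (320/800)×9.4 + (160/800)×54.2 = 22.81%
Reweighting by population shift shares:
  0.13×19.1 + 0.15×22.9 + 0.41×9.4 + 0.31×54.2 = 26.574%

26.6%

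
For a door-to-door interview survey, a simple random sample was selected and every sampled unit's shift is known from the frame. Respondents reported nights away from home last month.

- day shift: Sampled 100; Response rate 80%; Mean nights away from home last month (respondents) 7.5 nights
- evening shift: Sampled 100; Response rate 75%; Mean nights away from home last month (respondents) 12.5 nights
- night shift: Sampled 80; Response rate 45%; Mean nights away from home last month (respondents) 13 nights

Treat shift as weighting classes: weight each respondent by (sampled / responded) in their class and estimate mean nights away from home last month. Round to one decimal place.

10.9

Each respondent's weight = sampled/responded in their class; summing within a class gives n_sampled, so:
  day shift: 100 × 7.5 = 750
  evening shift: 100 × 12.5 = 1250
  night shift: 80 × 13 = 1040
Adjusted estimate = 3040 / 280 = 10.8571 → 10.9.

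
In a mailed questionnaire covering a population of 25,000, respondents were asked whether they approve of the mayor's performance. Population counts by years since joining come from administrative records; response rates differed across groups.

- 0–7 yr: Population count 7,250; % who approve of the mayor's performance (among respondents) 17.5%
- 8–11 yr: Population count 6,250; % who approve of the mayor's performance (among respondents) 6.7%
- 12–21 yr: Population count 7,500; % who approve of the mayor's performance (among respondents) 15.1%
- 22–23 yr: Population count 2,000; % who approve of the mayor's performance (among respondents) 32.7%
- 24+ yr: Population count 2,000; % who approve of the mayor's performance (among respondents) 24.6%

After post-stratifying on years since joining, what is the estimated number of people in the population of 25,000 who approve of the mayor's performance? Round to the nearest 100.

4,000

Each cell contributes its population count × the respondent rate:
  0–7 yr: 7,250 × 17.5% = 1268.75
  8–11 yr: 6,250 × 6.7% = 418.75
  12–21 yr: 7,500 × 15.1% = 1132.5
  22–23 yr: 2,000 × 32.7% = 654
  24+ yr: 2,000 × 24.6% = 492
Estimated total = 3966 → 4,000.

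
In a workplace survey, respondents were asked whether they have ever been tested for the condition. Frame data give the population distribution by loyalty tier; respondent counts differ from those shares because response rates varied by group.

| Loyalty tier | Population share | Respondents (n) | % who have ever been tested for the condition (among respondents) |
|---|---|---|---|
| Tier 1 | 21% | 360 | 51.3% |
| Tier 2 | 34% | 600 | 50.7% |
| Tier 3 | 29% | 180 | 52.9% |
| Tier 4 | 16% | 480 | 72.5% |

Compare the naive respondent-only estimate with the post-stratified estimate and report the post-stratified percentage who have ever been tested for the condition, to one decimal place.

55.0%

Naive respondent-only estimate (weights = respondent counts):
  (360/1620)×51.3 + (600/1620)×50.7 + (180/1620)×52.9 + (480/1620)×72.5 = 57.537%
Post-stratifying to population shares instead:
  0.21×51.3 + 0.34×50.7 + 0.29×52.9 + 0.16×72.5 = 54.952%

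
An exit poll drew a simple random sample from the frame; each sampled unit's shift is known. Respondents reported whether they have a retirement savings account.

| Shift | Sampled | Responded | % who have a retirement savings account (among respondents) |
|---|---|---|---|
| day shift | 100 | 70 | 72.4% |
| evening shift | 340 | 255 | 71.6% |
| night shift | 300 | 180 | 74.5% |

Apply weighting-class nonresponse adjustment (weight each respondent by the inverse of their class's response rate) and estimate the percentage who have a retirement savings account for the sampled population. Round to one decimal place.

72.9%

Response rates by class: day shift 70/100 = 70%, evening shift 255/340 = 75%, night shift 180/300 = 60%.
Weighting each respondent by the inverse class response rate inflates each class back to its sampled size, so the class weight is n_sampled:
  day shift: 100 × 72.4 = 7240
  evening shift: 340 × 71.6 = 24344
  night shift: 300 × 74.5 = 22,350
Adjusted estimate = 53,934 / 740 = 72.8838 → 72.9%.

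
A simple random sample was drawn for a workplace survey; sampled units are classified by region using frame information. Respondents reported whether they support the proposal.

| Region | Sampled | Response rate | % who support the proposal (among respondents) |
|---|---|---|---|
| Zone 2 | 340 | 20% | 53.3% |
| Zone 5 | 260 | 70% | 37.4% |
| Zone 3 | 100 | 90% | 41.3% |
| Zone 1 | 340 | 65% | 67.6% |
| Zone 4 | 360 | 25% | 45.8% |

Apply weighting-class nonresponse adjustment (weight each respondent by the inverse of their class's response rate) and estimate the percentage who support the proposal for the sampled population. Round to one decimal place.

Each respondent's weight = sampled/responded in their class; summing within a class gives n_sampled, so:
  Zone 2: 340 × 53.3 = 18,122
  Zone 5: 260 × 37.4 = 9724
  Zone 3: 100 × 41.3 = 4130
  Zone 1: 340 × 67.6 = 22984
  Zone 4: 360 × 45.8 = 16,488
Adjusted estimate = 71,448 / 1,400 = 51.0343 → 51.0%.

51.0%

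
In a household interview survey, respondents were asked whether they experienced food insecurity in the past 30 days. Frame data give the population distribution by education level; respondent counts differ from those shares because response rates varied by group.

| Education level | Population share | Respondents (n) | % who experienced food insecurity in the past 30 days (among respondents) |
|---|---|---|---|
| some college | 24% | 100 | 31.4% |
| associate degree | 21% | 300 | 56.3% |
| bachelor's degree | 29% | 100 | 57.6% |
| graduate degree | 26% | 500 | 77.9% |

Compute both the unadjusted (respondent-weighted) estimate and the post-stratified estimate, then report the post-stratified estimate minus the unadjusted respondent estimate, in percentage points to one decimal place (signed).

-8.4 percentage points

Naive respondent-only estimate (weights = respondent counts):
  (100/1000)×31.4 + (300/1000)×56.3 + (100/1000)×57.6 + (500/1000)×77.9 = 64.74%
Post-stratifying to population shares instead:
  0.24×31.4 + 0.21×56.3 + 0.29×57.6 + 0.26×77.9 = 56.317%
Difference = 56.317 − 64.74 = -8.423 pp.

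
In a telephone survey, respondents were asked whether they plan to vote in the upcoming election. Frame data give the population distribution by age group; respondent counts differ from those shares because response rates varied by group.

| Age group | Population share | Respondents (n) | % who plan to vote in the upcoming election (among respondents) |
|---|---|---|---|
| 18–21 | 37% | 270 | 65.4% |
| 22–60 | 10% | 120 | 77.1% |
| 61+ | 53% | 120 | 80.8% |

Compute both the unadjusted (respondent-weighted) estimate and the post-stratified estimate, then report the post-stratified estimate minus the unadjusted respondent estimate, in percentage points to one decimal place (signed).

+3.0 percentage points

Unadjusted (pooled respondent) estimate weights by respondent counts:
  (270/510)×65.4 + (120/510)×77.1 + (120/510)×80.8 = 71.7765%
Post-stratified estimate weights by population shares:
  0.37×65.4 + 0.1×77.1 + 0.53×80.8 = 74.732%
Difference = 74.732 − 71.7765 = 2.9555 pp.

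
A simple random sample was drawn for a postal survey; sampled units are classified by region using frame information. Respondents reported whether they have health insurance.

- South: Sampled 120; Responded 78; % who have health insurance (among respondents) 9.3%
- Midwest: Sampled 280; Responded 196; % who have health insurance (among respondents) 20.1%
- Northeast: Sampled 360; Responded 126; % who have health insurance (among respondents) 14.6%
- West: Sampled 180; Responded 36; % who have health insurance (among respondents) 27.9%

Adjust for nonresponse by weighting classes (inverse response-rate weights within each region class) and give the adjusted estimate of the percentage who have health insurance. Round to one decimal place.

18.1%

Class response rates: South 78/120 = 65%, Midwest 196/280 = 70%, Northeast 126/360 = 35%, West 36/180 = 20%.
Inverse-response-rate weighting restores each class to its sampled count, so class totals weight by n_sampled:
  South: 120 × 9.3 = 1116
  Midwest: 280 × 20.1 = 5628
  Northeast: 360 × 14.6 = 5256
  West: 180 × 27.9 = 5022
Adjusted estimate = 17,022 / 940 = 18.1085 → 18.1%.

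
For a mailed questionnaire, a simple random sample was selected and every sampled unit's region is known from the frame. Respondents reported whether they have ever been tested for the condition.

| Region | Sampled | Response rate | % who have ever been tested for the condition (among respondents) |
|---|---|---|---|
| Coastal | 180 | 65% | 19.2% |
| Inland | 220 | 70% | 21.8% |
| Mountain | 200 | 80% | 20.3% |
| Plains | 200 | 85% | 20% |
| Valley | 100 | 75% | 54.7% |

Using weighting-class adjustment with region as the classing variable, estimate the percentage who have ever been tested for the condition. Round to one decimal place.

Inverse-response-rate weighting restores each class to its sampled count, so class totals weight by n_sampled:
  Coastal: 180 × 19.2 = 3456
  Inland: 220 × 21.8 = 4796
  Mountain: 200 × 20.3 = 4060
  Plains: 200 × 20 = 4000
  Valley: 100 × 54.7 = 5470
Adjusted estimate = 21,782 / 900 = 24.2022 → 24.2%.

24.2%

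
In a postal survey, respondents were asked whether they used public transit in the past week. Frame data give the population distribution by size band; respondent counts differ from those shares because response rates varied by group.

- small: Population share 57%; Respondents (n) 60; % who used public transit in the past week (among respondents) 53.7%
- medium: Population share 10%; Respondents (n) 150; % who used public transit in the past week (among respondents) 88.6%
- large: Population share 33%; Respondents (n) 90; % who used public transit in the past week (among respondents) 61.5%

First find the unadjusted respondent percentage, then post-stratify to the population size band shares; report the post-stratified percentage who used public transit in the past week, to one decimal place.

Without adjustment, the pooled respondent share is:
  (60/300)×53.7 + (150/300)×88.6 + (90/300)×61.5 = 73.49%
Reweighting by population size band shares:
  0.57×53.7 + 0.1×88.6 + 0.33×61.5 = 59.764%

59.8%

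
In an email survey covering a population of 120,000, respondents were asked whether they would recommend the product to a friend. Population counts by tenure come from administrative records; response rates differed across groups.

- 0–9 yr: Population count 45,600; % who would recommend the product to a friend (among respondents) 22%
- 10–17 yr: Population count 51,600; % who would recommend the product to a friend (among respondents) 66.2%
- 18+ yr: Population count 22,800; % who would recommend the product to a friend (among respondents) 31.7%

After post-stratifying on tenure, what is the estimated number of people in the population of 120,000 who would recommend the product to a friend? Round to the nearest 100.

Apply each group's respondent rate to its population count:
  0–9 yr: 45,600 × 22% = 10,032
  10–17 yr: 51,600 × 66.2% = 34159.2
  18+ yr: 22,800 × 31.7% = 7227.6
Estimated total = 51418.8 → 51,400.

51,400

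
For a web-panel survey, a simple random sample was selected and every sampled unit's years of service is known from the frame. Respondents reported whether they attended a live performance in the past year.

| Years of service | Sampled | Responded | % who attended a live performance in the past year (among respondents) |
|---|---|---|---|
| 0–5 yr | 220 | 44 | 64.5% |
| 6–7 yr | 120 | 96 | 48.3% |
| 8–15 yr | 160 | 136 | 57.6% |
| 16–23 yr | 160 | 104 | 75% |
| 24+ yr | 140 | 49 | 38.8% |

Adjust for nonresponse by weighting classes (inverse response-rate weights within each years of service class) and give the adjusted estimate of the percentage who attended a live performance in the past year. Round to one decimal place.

Response rates by class: 0–5 yr 44/220 = 20%, 6–7 yr 96/120 = 80%, 8–15 yr 136/160 = 85%, 16–23 yr 104/160 = 65%, 24+ yr 49/140 = 35%.
Weighting each respondent by the inverse class response rate inflates each class back to its sampled size, so the class weight is n_sampled:
  0–5 yr: 220 × 64.5 = 14,190
  6–7 yr: 120 × 48.3 = 5796
  8–15 yr: 160 × 57.6 = 9216
  16–23 yr: 160 × 75 = 12,000
  24+ yr: 140 × 38.8 = 5432
Adjusted estimate = 46,634 / 800 = 58.2925 → 58.3%.

58.3%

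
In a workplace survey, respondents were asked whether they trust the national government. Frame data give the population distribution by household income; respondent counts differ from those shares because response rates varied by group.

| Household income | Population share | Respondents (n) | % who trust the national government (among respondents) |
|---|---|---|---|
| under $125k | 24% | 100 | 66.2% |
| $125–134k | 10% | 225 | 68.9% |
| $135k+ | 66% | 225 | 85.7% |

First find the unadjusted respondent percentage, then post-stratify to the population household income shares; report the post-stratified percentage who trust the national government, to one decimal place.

79.3%

Naive respondent-only estimate (weights = respondent counts):
  (100/550)×66.2 + (225/550)×68.9 + (225/550)×85.7 = 75.2818%
Post-stratified estimate weights by population shares:
  0.24×66.2 + 0.1×68.9 + 0.66×85.7 = 79.34%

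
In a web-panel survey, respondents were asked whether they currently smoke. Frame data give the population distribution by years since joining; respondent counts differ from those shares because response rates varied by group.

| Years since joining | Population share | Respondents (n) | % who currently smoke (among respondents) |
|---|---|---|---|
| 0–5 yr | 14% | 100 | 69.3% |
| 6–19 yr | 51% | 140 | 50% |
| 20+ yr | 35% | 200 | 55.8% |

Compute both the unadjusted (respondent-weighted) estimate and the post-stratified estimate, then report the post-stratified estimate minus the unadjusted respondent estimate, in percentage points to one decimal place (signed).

-2.3 percentage points

Unadjusted (pooled respondent) estimate weights by respondent counts:
  (100/440)×69.3 + (140/440)×50 + (200/440)×55.8 = 57.0227%
Reweighting by population years since joining shares:
  0.14×69.3 + 0.51×50 + 0.35×55.8 = 54.732%
Difference = 54.732 − 57.0227 = -2.2907 pp.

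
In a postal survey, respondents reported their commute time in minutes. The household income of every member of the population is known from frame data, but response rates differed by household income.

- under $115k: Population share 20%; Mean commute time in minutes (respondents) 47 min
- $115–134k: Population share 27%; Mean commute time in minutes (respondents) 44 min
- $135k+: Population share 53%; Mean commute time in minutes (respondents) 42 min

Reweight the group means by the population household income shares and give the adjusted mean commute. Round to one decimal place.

43.5

Weight each group's respondent value by its population share:
  under $115k: 0.2 × 47 = 9.4
  $115–134k: 0.27 × 44 = 11.88
  $135k+: 0.53 × 42 = 22.26
Post-stratified estimate = 43.54 → 43.5.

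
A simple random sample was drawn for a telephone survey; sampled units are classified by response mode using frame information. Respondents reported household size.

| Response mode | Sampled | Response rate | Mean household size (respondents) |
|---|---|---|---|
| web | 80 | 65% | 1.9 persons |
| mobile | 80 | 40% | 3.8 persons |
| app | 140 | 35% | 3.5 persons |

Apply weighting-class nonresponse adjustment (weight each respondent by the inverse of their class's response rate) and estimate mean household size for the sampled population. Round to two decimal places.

3.15

Inverse-response-rate weighting restores each class to its sampled count, so class totals weight by n_sampled:
  web: 80 × 1.9 = 152
  mobile: 80 × 3.8 = 304
  app: 140 × 3.5 = 490
Adjusted estimate = 946 / 300 = 3.15333 → 3.15.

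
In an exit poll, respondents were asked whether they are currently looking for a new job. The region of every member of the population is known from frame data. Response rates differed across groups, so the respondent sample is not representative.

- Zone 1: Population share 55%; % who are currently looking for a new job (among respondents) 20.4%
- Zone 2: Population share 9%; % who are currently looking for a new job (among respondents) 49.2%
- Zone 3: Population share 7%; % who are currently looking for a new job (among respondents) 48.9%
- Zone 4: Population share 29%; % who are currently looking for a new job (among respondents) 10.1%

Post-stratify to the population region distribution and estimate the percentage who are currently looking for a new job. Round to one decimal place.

Each cell contributes population-share × respondent value:
  Zone 1: 0.55 × 20.4 = 11.22
  Zone 2: 0.09 × 49.2 = 4.428
  Zone 3: 0.07 × 48.9 = 3.423
  Zone 4: 0.29 × 10.1 = 2.929
Post-stratified estimate = 22 → 22.0%.

22.0%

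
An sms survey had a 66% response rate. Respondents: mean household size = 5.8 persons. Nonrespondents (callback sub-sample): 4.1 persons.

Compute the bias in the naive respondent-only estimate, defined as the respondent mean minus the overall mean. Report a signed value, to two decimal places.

+0.58

Nonresponse fraction = 1 − 0.66 = 0.34.
Bias = (nonresponse fraction) × (respondent mean − nonrespondent mean)
     = 0.34 × (5.8 − 4.1) = 0.34 × 1.7 = 0.578.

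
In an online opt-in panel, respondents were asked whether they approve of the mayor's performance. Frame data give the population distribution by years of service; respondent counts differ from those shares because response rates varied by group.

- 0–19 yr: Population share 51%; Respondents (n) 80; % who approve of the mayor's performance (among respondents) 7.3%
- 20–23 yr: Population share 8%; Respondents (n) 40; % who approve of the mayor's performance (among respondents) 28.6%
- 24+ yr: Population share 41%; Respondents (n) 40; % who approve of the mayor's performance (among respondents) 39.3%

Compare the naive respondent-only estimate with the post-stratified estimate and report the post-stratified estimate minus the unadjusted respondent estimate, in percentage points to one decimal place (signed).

Unadjusted (pooled respondent) estimate weights by respondent counts:
  (80/160)×7.3 + (40/160)×28.6 + (40/160)×39.3 = 20.625%
Post-stratified estimate weights by population shares:
  0.51×7.3 + 0.08×28.6 + 0.41×39.3 = 22.124%
Difference = 22.124 − 20.625 = 1.499 pp.

+1.5 percentage points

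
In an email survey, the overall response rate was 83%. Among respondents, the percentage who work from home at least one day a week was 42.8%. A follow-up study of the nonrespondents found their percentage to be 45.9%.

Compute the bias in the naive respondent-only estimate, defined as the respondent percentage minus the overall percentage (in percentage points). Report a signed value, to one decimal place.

-0.5 percentage points

Nonresponse fraction = 1 − 0.83 = 0.17.
Bias = (nonresponse fraction) × (respondent percentage − nonrespondent percentage)
     = 0.17 × (42.8 − 45.9) = 0.17 × -3.1 = -0.527.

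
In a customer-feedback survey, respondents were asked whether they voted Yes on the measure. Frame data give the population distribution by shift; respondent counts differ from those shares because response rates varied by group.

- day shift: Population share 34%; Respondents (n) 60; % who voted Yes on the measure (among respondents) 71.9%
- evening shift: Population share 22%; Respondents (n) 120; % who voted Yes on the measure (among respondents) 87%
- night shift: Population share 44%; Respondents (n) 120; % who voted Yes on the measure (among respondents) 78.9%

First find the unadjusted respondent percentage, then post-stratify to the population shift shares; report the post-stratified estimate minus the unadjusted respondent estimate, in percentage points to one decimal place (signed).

-2.4 percentage points

Without adjustment, the pooled respondent share is:
  (60/300)×71.9 + (120/300)×87 + (120/300)×78.9 = 80.74%
Post-stratifying to population shares instead:
  0.34×71.9 + 0.22×87 + 0.44×78.9 = 78.302%
Difference = 78.302 − 80.74 = -2.438 pp.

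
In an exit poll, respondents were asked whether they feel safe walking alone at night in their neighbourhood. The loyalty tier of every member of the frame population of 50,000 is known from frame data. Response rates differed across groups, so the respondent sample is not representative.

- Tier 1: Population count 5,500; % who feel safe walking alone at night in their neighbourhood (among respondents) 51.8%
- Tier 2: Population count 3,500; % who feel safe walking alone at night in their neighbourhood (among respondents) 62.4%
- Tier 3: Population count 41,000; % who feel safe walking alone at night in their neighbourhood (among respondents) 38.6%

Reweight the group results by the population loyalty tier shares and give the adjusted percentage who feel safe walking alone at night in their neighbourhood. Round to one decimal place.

Reweight to the known loyalty tier distribution:
  Tier 1: (5,500/50,000) × 51.8 = 5.698
  Tier 2: (3,500/50,000) × 62.4 = 4.368
  Tier 3: (41,000/50,000) × 38.6 = 31.652
Post-stratified estimate = 41.718 → 41.7%.

41.7%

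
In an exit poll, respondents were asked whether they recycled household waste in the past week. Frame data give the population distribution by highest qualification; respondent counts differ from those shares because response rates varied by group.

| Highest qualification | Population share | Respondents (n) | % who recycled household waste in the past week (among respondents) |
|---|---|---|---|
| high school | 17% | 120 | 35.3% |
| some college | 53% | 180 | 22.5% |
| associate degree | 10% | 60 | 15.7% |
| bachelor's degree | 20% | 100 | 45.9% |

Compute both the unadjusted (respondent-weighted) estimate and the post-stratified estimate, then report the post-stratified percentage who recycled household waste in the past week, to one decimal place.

28.7%

Naive respondent-only estimate (weights = respondent counts):
  (120/460)×35.3 + (180/460)×22.5 + (60/460)×15.7 + (100/460)×45.9 = 30.0391%
Post-stratifying to population shares instead:
  0.17×35.3 + 0.53×22.5 + 0.1×15.7 + 0.2×45.9 = 28.676%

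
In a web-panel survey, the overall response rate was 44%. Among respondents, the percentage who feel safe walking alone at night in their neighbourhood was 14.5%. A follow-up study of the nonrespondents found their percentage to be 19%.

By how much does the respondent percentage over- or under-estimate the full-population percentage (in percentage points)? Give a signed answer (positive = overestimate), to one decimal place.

-2.5 percentage points

Nonresponse fraction = 1 − 0.44 = 0.56.
Bias = (nonresponse fraction) × (respondent percentage − nonrespondent percentage)
     = 0.56 × (14.5 − 19) = 0.56 × -4.5 = -2.52.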